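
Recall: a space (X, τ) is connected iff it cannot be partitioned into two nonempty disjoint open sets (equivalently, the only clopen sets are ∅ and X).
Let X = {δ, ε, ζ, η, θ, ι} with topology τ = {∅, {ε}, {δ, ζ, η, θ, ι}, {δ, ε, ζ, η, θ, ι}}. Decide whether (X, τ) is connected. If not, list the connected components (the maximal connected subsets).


(X, τ) is disconnected; components = [{ε}, {δ, ζ, η, θ, ι}].

Find clopen sets (U ∈ τ with X ∖ U ∈ τ):
  U = ∅, X ∖ U = {δ, ε, ζ, η, θ, ι} — both open, so U is clopen.
  U = {ε}, X ∖ U = {δ, ζ, η, θ, ι} — both open, so U is clopen.
  U = {δ, ζ, η, θ, ι}, X ∖ U = {ε} — both open, so U is clopen.
  U = {δ, ε, ζ, η, θ, ι}, X ∖ U = ∅ — both open, so U is clopen.
Nontrivial clopen(s) exist: e.g. {ε}. So (X, τ) is disconnected.
Compute connected components by grouping points that agree on all clopens:
  component: {ε}
  component: {δ, ζ, η, θ, ι}


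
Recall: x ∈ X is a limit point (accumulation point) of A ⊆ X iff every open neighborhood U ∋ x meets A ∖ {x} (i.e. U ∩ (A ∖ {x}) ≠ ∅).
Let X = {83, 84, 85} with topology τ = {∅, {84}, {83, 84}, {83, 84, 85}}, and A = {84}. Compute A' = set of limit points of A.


A' = {83, 85}

For each x ∈ X, list the open sets U ∈ τ with x ∈ U, then check whether U ∩ (A ∖ {x}) ≠ ∅ for every such U.
  x = 83: opens ∋ x are {83, 84}, {83, 84, 85}; each meets A ∖ {83}, so x IS a limit point.
  x = 84: open {84} ∋ x has {84} ∩ (A ∖ {84}) = ∅, so x is NOT a limit point.
  x = 85: opens ∋ x are {83, 84, 85}; each meets A ∖ {85}, so x IS a limit point.
Collecting: A' = {83, 85}.


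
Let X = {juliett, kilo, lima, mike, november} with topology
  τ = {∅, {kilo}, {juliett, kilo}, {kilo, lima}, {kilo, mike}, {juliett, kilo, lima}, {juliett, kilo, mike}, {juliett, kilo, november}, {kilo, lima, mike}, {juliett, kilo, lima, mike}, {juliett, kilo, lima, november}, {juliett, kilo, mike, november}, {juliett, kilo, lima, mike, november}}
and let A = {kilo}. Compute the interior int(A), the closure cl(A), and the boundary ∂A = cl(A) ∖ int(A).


int(A) = {kilo}, cl(A) = {juliett, kilo, lima, mike, november}, ∂A = {juliett, lima, mike, november}.

Closed sets in (X, τ) are complements of opens:
  closed(X, τ) = {∅, {lima}, {mike}, {november}, {juliett, november}, {lima, mike}, {lima, november}, {mike, november}, {juliett, lima, november}, {juliett, mike, november}, {lima, mike, november}, {juliett, lima, mike, november}, {juliett, kilo, lima, mike, november}}.
int(A) = ⋃ {U ∈ τ : U ⊆ A}. Opens contained in A: ∅, {kilo}.
Taking the union of these: int(A) = {kilo}.
cl(A) = ⋂ {C closed : A ⊆ C}. Closed sets containing A: {juliett, kilo, lima, mike, november}.
Intersecting these: cl(A) = {juliett, kilo, lima, mike, november}.
∂A = cl(A) ∖ int(A) = {juliett, kilo, lima, mike, november} ∖ {kilo} = {juliett, lima, mike, november}.


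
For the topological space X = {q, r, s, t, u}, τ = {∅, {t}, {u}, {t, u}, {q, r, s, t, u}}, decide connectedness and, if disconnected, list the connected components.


(X, τ) is connected.

Find clopen sets (U ∈ τ with X ∖ U ∈ τ):
  U = ∅, X ∖ U = {q, r, s, t, u} — both open, so U is clopen.
  U = {q, r, s, t, u}, X ∖ U = ∅ — both open, so U is clopen.
Only trivial clopens (∅ and X) exist, so (X, τ) is connected.
Compute connected components by grouping points that agree on all clopens:
  component: {q, r, s, t, u}


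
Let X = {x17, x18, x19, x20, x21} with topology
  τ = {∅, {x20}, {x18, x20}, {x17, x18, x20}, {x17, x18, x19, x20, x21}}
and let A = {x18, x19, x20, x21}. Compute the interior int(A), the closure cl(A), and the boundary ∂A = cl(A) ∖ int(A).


int(A) = {x18, x20}, cl(A) = {x17, x18, x19, x20, x21}, ∂A = {x17, x19, x21}.

Closed sets in (X, τ) are complements of opens:
  closed(X, τ) = {∅, {x19, x21}, {x17, x19, x21}, {x17, x18, x19, x21}, {x17, x18, x19, x20, x21}}.
int(A) = ⋃ {U ∈ τ : U ⊆ A}. Opens contained in A: ∅, {x20}, {x18, x20}.
Taking the union of these: int(A) = {x18, x20}.
cl(A) = ⋂ {C closed : A ⊆ C}. Closed sets containing A: {x17, x18, x19, x20, x21}.
Intersecting these: cl(A) = {x17, x18, x19, x20, x21}.
∂A = cl(A) ∖ int(A) = {x17, x18, x19, x20, x21} ∖ {x18, x20} = {x17, x19, x21}.


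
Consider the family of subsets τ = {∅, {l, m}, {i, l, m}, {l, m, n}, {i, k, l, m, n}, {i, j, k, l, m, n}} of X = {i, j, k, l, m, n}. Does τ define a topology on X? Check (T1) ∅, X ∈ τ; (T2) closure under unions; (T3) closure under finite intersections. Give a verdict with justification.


τ is NOT a topology on X.

Axiom (T1): ∅ ∈ τ? Yes; X ∈ τ? Yes.
Axiom (T2/T3): check pairwise unions and intersections of members of τ.
Counterexample for (T2): {i, l, m} ∪ {l, m, n} = {i, l, m, n} ∉ τ. Therefore τ is NOT a topology.


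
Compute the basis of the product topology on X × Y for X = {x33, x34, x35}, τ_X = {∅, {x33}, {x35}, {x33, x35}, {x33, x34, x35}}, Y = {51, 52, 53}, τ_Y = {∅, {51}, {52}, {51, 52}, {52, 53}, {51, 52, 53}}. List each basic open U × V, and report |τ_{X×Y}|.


Basis B = {∅ × ∅, {x33} × {51}, {x33} × {52}, {x35} × {51}, {x35} × {52}, {x33} × {51, 52}, {x33, x35} × {51}, {x33} × {52, 53}, {x33, x35} × {52}, {x35} × {51, 52}, {x35} × {52, 53}, {x33} × {51, 52, 53}, {x33, x34, x35} × {51}, {x33, x34, x35} × {52}, {x35} × {51, 52, 53}, {x33, x35} × {51, 52}, {x33, x35} × {52, 53}, {x33, x35} × {51, 52, 53}, {x33, x34, x35} × {51, 52}, {x33, x34, x35} × {52, 53}, {x33, x34, x35} × {51, 52, 53}}; |τ_{X×Y}| = 70.

Enumerate products U × V with U ∈ τ_X, V ∈ τ_Y (deduplicated):
  ∅ × ∅ = {} (∅)
  {x33} × {51} = {(x33,51)}
  {x33} × {52} = {(x33,52)}
  {x35} × {51} = {(x35,51)}
  {x35} × {52} = {(x35,52)}
  {x33} × {51, 52} = {(x33,51), (x33,52)}
  {x33, x35} × {51} = {(x33,51), (x35,51)}
  {x33} × {52, 53} = {(x33,52), (x33,53)}
  {x33, x35} × {52} = {(x33,52), (x35,52)}
  {x35} × {51, 52} = {(x35,51), (x35,52)}
  {x35} × {52, 53} = {(x35,52), (x35,53)}
  {x33} × {51, 52, 53} = {(x33,51), (x33,52), (x33,53)}
  {x33, x34, x35} × {51} = {(x33,51), (x34,51), (x35,51)}
  {x33, x34, x35} × {52} = {(x33,52), (x34,52), (x35,52)}
  {x35} × {51, 52, 53} = {(x35,51), (x35,52), (x35,53)}
  {x33, x35} × {51, 52} = {(x33,51), (x33,52), (x35,51), (x35,52)}
  {x33, x35} × {52, 53} = {(x33,52), (x33,53), (x35,52), (x35,53)}
  {x33, x35} × {51, 52, 53} = {(x33,51), (x33,52), (x33,53), (x35,51), (x35,52), (x35,53)}
  {x33, x34, x35} × {51, 52} = {(x33,51), (x33,52), (x34,51), (x34,52), (x35,51), (x35,52)}
  {x33, x34, x35} × {52, 53} = {(x33,52), (x33,53), (x34,52), (x34,53), (x35,52), (x35,53)}
  {x33, x34, x35} × {51, 52, 53} = {(x33,51), (x33,52), (x33,53), (x34,51), (x34,52), (x34,53), (x35,51), (x35,52), (x35,53)}
These 21 distinct sets form the basis B.
Close under arbitrary unions to get τ_{X×Y}; counting gives |τ_{X×Y}| = 70.


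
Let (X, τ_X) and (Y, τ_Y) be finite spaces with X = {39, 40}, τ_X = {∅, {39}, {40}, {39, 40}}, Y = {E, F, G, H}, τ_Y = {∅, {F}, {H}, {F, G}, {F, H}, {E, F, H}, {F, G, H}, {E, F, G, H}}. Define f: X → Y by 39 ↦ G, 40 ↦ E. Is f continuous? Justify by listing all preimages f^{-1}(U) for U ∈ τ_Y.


f IS continuous.

Compute f^{-1}(U) for each U ∈ τ_Y:
  U = ∅: f^{-1}(U) = ∅ ∈ τ_X ✓.
  U = {F}: f^{-1}(U) = ∅ ∈ τ_X ✓.
  U = {H}: f^{-1}(U) = ∅ ∈ τ_X ✓.
  U = {F, G}: f^{-1}(U) = {39} ∈ τ_X ✓.
  U = {F, H}: f^{-1}(U) = ∅ ∈ τ_X ✓.
  U = {E, F, H}: f^{-1}(U) = {40} ∈ τ_X ✓.
  U = {F, G, H}: f^{-1}(U) = {39} ∈ τ_X ✓.
  U = {E, F, G, H}: f^{-1}(U) = {39, 40} ∈ τ_X ✓.
Every preimage lies in τ_X, so f IS continuous.


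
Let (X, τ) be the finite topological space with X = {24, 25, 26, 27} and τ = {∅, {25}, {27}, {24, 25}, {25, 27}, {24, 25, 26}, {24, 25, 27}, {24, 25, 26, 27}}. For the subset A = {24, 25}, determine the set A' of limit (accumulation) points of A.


A' = {24, 26}

For each x ∈ X, list the open sets U ∈ τ with x ∈ U, then check whether U ∩ (A ∖ {x}) ≠ ∅ for every such U.
  x = 24: opens ∋ x are {24, 25}, {24, 25, 26}, {24, 25, 27}, {24, 25, 26, 27}; each meets A ∖ {24}, so x IS a limit point.
  x = 25: open {25} ∋ x has {25} ∩ (A ∖ {25}) = ∅, so x is NOT a limit point.
  x = 26: opens ∋ x are {24, 25, 26}, {24, 25, 26, 27}; each meets A ∖ {26}, so x IS a limit point.
  x = 27: open {27} ∋ x has {27} ∩ (A ∖ {27}) = ∅, so x is NOT a limit point.
Collecting: A' = {24, 26}.


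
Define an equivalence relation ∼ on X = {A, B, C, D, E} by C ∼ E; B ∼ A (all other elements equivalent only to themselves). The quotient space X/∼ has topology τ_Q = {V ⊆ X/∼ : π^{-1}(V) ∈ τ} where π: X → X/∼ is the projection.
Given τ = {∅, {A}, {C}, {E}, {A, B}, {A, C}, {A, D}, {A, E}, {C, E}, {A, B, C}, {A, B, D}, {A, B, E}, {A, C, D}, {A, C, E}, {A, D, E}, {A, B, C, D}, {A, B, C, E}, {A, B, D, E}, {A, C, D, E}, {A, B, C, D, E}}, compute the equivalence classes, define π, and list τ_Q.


X/∼ = {[A=B], [C=E], [D]}; |τ_Q| = 6.

Equivalence classes: [A=B], [C=E], [D].
Quotient map π: X → X/∼ sends A ↦ [A=B], B ↦ [A=B], C ↦ [C=E], D ↦ [D], E ↦ [C=E].
For each subset V ⊆ X/∼, compute π^{-1}(V) ⊆ X and check whether π^{-1}(V) ∈ τ. V is open in τ_Q iff π^{-1}(V) ∈ τ.
  V = {}: π^{-1}(V) = ∅ ∈ τ ✓.
  V = {[A=B]}: π^{-1}(V) = {A, B} ∈ τ ✓.
  V = {[C=E]}: π^{-1}(V) = {C, E} ∈ τ ✓.
  V = {[A=B], [C=E]}: π^{-1}(V) = {A, B, C, E} ∈ τ ✓.
  V = {[D]}: π^{-1}(V) = {D} ∉ τ ✗.
  V = {[A=B], [D]}: π^{-1}(V) = {A, B, D} ∈ τ ✓.
  V = {[C=E], [D]}: π^{-1}(V) = {C, D, E} ∉ τ ✗.
  V = {[A=B], [C=E], [D]}: π^{-1}(V) = {A, B, C, D, E} ∈ τ ✓.
Open sets in the quotient: τ_Q = {{}, {[A=B]}, {[C=E]}, {[A=B], [C=E]}, {[A=B], [D]}, {[A=B], [C=E], [D]}} (6 elements).


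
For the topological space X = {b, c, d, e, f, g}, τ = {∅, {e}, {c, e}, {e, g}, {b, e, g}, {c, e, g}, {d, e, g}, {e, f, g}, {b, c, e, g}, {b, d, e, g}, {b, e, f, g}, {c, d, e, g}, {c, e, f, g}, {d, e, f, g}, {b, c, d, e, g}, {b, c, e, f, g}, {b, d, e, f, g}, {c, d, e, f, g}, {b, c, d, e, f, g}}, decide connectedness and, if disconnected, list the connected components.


(X, τ) is connected.

Find clopen sets (U ∈ τ with X ∖ U ∈ τ):
  U = ∅, X ∖ U = {b, c, d, e, f, g} — both open, so U is clopen.
  U = {b, c, d, e, f, g}, X ∖ U = ∅ — both open, so U is clopen.
Only trivial clopens (∅ and X) exist, so (X, τ) is connected.
Compute connected components by grouping points that agree on all clopens:
  component: {b, c, d, e, f, g}


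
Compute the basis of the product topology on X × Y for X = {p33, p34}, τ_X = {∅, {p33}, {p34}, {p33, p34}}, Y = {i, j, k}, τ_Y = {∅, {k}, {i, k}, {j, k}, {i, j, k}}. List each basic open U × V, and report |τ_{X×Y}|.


Basis B = {∅ × ∅, {p33} × {k}, {p34} × {k}, {p33} × {i, k}, {p33} × {j, k}, {p33, p34} × {k}, {p34} × {i, k}, {p34} × {j, k}, {p33} × {i, j, k}, {p34} × {i, j, k}, {p33, p34} × {i, k}, {p33, p34} × {j, k}, {p33, p34} × {i, j, k}}; |τ_{X×Y}| = 25.

Enumerate products U × V with U ∈ τ_X, V ∈ τ_Y (deduplicated):
  ∅ × ∅ = {} (∅)
  {p33} × {k} = {(p33,k)}
  {p34} × {k} = {(p34,k)}
  {p33} × {i, k} = {(p33,i), (p33,k)}
  {p33} × {j, k} = {(p33,j), (p33,k)}
  {p33, p34} × {k} = {(p33,k), (p34,k)}
  {p34} × {i, k} = {(p34,i), (p34,k)}
  {p34} × {j, k} = {(p34,j), (p34,k)}
  {p33} × {i, j, k} = {(p33,i), (p33,j), (p33,k)}
  {p34} × {i, j, k} = {(p34,i), (p34,j), (p34,k)}
  {p33, p34} × {i, k} = {(p33,i), (p33,k), (p34,i), (p34,k)}
  {p33, p34} × {j, k} = {(p33,j), (p33,k), (p34,j), (p34,k)}
  {p33, p34} × {i, j, k} = {(p33,i), (p33,j), (p33,k), (p34,i), (p34,j), (p34,k)}
These 13 distinct sets form the basis B.
Close under arbitrary unions to get τ_{X×Y}; counting gives |τ_{X×Y}| = 25.


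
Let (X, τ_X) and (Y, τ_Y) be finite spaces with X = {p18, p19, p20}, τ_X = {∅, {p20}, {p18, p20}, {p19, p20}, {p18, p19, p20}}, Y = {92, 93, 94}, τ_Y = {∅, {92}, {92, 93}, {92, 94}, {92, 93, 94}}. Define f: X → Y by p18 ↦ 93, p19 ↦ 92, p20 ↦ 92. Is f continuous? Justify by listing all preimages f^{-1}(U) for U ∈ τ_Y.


f IS continuous.

Compute f^{-1}(U) for each U ∈ τ_Y:
  U = ∅: f^{-1}(U) = ∅ ∈ τ_X ✓.
  U = {92}: f^{-1}(U) = {p19, p20} ∈ τ_X ✓.
  U = {92, 93}: f^{-1}(U) = {p18, p19, p20} ∈ τ_X ✓.
  U = {92, 94}: f^{-1}(U) = {p19, p20} ∈ τ_X ✓.
  U = {92, 93, 94}: f^{-1}(U) = {p18, p19, p20} ∈ τ_X ✓.
Every preimage lies in τ_X, so f IS continuous.


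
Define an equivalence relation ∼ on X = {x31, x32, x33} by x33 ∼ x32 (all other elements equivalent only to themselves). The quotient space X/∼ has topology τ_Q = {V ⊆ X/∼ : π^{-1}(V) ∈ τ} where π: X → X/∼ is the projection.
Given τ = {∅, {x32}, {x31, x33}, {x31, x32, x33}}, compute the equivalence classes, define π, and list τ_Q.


X/∼ = {[x31], [x32=x33]}; |τ_Q| = 2.

Equivalence classes: [x31], [x32=x33].
Quotient map π: X → X/∼ sends x31 ↦ [x31], x32 ↦ [x32=x33], x33 ↦ [x32=x33].
For each subset V ⊆ X/∼, compute π^{-1}(V) ⊆ X and check whether π^{-1}(V) ∈ τ. V is open in τ_Q iff π^{-1}(V) ∈ τ.
  V = {}: π^{-1}(V) = ∅ ∈ τ ✓.
  V = {[x31]}: π^{-1}(V) = {x31} ∉ τ ✗.
  V = {[x32=x33]}: π^{-1}(V) = {x32, x33} ∉ τ ✗.
  V = {[x31], [x32=x33]}: π^{-1}(V) = {x31, x32, x33} ∈ τ ✓.
Open sets in the quotient: τ_Q = {{}, {[x31], [x32=x33]}} (2 elements).


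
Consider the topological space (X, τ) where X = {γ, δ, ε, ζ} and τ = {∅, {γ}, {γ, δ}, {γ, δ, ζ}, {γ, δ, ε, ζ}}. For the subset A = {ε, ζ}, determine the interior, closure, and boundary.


int(A) = ∅, cl(A) = {ε, ζ}, ∂A = {ε, ζ}.

Closed sets in (X, τ) are complements of opens:
  closed(X, τ) = {∅, {ε}, {ε, ζ}, {δ, ε, ζ}, {γ, δ, ε, ζ}}.
int(A) = ⋃ {U ∈ τ : U ⊆ A}. Opens contained in A: ∅.
Taking the union of these: int(A) = ∅.
cl(A) = ⋂ {C closed : A ⊆ C}. Closed sets containing A: {ε, ζ}, {δ, ε, ζ}, {γ, δ, ε, ζ}.
Intersecting these: cl(A) = {ε, ζ}.
∂A = cl(A) ∖ int(A) = {ε, ζ} ∖ ∅ = {ε, ζ}.


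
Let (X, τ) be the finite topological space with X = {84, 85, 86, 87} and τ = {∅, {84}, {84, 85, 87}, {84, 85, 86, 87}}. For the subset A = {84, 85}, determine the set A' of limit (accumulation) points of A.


A' = {85, 86, 87}

For each x ∈ X, list the open sets U ∈ τ with x ∈ U, then check whether U ∩ (A ∖ {x}) ≠ ∅ for every such U.
  x = 84: open {84} ∋ x has {84} ∩ (A ∖ {84}) = ∅, so x is NOT a limit point.
  x = 85: opens ∋ x are {84, 85, 87}, {84, 85, 86, 87}; each meets A ∖ {85}, so x IS a limit point.
  x = 86: opens ∋ x are {84, 85, 86, 87}; each meets A ∖ {86}, so x IS a limit point.
  x = 87: opens ∋ x are {84, 85, 87}, {84, 85, 86, 87}; each meets A ∖ {87}, so x IS a limit point.
Collecting: A' = {85, 86, 87}.


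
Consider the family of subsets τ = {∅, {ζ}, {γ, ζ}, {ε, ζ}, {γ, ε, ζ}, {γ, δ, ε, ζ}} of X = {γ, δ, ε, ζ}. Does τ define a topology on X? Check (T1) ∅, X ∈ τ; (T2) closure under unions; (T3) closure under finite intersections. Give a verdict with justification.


τ IS a topology on X.

Axiom (T1): ∅ ∈ τ? Yes; X ∈ τ? Yes.
Axiom (T2/T3): check pairwise unions and intersections of members of τ.
All pairwise intersections and unions checked — each lies in τ. Therefore τ satisfies (T1), (T2), (T3): it IS a topology on X.


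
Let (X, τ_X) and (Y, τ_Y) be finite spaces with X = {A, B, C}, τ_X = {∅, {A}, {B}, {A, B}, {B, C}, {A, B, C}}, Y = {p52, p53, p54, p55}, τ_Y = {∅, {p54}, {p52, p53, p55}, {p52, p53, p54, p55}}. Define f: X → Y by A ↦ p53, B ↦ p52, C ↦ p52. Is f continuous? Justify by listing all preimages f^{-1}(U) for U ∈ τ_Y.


f IS continuous.

Compute f^{-1}(U) for each U ∈ τ_Y:
  U = ∅: f^{-1}(U) = ∅ ∈ τ_X ✓.
  U = {p54}: f^{-1}(U) = ∅ ∈ τ_X ✓.
  U = {p52, p53, p55}: f^{-1}(U) = {A, B, C} ∈ τ_X ✓.
  U = {p52, p53, p54, p55}: f^{-1}(U) = {A, B, C} ∈ τ_X ✓.
Every preimage lies in τ_X, so f IS continuous.


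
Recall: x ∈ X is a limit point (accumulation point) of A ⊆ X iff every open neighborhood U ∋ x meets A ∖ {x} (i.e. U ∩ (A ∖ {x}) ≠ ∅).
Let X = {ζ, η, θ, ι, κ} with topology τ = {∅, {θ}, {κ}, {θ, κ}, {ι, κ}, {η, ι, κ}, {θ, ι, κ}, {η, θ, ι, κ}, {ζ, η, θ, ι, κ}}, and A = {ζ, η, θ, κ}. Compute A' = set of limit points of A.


A' = {ζ, η, ι}

For each x ∈ X, list the open sets U ∈ τ with x ∈ U, then check whether U ∩ (A ∖ {x}) ≠ ∅ for every such U.
  x = ζ: opens ∋ x are {ζ, η, θ, ι, κ}; each meets A ∖ {ζ}, so x IS a limit point.
  x = η: opens ∋ x are {η, ι, κ}, {η, θ, ι, κ}, {ζ, η, θ, ι, κ}; each meets A ∖ {η}, so x IS a limit point.
  x = θ: open {θ} ∋ x has {θ} ∩ (A ∖ {θ}) = ∅, so x is NOT a limit point.
  x = ι: opens ∋ x are {ι, κ}, {η, ι, κ}, {θ, ι, κ}, {η, θ, ι, κ}, {ζ, η, θ, ι, κ}; each meets A ∖ {ι}, so x IS a limit point.
  x = κ: open {κ} ∋ x has {κ} ∩ (A ∖ {κ}) = ∅, so x is NOT a limit point.
Collecting: A' = {ζ, η, ι}.


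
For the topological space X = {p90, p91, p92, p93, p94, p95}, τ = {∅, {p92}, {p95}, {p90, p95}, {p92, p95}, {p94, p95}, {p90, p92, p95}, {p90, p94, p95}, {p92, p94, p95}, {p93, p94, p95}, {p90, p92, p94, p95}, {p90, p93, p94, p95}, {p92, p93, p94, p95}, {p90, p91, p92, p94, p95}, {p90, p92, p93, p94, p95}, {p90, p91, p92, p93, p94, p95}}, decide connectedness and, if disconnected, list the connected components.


(X, τ) is connected.

Find clopen sets (U ∈ τ with X ∖ U ∈ τ):
  U = ∅, X ∖ U = {p90, p91, p92, p93, p94, p95} — both open, so U is clopen.
  U = {p90, p91, p92, p93, p94, p95}, X ∖ U = ∅ — both open, so U is clopen.
Only trivial clopens (∅ and X) exist, so (X, τ) is connected.
Compute connected components by grouping points that agree on all clopens:
  component: {p90, p91, p92, p93, p94, p95}


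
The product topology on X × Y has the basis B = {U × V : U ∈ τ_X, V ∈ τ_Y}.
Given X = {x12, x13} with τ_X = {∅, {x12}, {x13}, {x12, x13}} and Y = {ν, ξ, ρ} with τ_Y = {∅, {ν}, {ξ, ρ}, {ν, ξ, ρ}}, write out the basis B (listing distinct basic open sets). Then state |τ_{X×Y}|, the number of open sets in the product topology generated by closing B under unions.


Basis B = {∅ × ∅, {x12} × {ν}, {x13} × {ν}, {x12, x13} × {ν}, {x12} × {ξ, ρ}, {x13} × {ξ, ρ}, {x12} × {ν, ξ, ρ}, {x13} × {ν, ξ, ρ}, {x12, x13} × {ξ, ρ}, {x12, x13} × {ν, ξ, ρ}}; |τ_{X×Y}| = 16.

Enumerate products U × V with U ∈ τ_X, V ∈ τ_Y (deduplicated):
  ∅ × ∅ = {} (∅)
  {x12} × {ν} = {(x12,ν)}
  {x13} × {ν} = {(x13,ν)}
  {x12, x13} × {ν} = {(x12,ν), (x13,ν)}
  {x12} × {ξ, ρ} = {(x12,ξ), (x12,ρ)}
  {x13} × {ξ, ρ} = {(x13,ξ), (x13,ρ)}
  {x12} × {ν, ξ, ρ} = {(x12,ν), (x12,ξ), (x12,ρ)}
  {x13} × {ν, ξ, ρ} = {(x13,ν), (x13,ξ), (x13,ρ)}
  {x12, x13} × {ξ, ρ} = {(x12,ξ), (x12,ρ), (x13,ξ), (x13,ρ)}
  {x12, x13} × {ν, ξ, ρ} = {(x12,ν), (x12,ξ), (x12,ρ), (x13,ν), (x13,ξ), (x13,ρ)}
These 10 distinct sets form the basis B.
Close under arbitrary unions to get τ_{X×Y}; counting gives |τ_{X×Y}| = 16.


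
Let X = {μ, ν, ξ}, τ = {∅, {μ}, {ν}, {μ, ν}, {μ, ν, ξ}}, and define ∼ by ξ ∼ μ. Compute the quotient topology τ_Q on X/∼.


X/∼ = {[μ=ξ], [ν]}; |τ_Q| = 3.

Equivalence classes: [μ=ξ], [ν].
Quotient map π: X → X/∼ sends μ ↦ [μ=ξ], ν ↦ [ν], ξ ↦ [μ=ξ].
For each subset V ⊆ X/∼, compute π^{-1}(V) ⊆ X and check whether π^{-1}(V) ∈ τ. V is open in τ_Q iff π^{-1}(V) ∈ τ.
  V = {}: π^{-1}(V) = ∅ ∈ τ ✓.
  V = {[μ=ξ]}: π^{-1}(V) = {μ, ξ} ∉ τ ✗.
  V = {[ν]}: π^{-1}(V) = {ν} ∈ τ ✓.
  V = {[μ=ξ], [ν]}: π^{-1}(V) = {μ, ν, ξ} ∈ τ ✓.
Open sets in the quotient: τ_Q = {{}, {[ν]}, {[μ=ξ], [ν]}} (3 elements).


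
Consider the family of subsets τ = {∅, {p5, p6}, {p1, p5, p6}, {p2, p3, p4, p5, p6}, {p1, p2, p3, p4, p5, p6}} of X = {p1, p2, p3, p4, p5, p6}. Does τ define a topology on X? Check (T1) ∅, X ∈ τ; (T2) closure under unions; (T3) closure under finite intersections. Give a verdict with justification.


τ IS a topology on X.

Axiom (T1): ∅ ∈ τ? Yes; X ∈ τ? Yes.
Axiom (T2/T3): check pairwise unions and intersections of members of τ.
All pairwise intersections and unions checked — each lies in τ. Therefore τ satisfies (T1), (T2), (T3): it IS a topology on X.


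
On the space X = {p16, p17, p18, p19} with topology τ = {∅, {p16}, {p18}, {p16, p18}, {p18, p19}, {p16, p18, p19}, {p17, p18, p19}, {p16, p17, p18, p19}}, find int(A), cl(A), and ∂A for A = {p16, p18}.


int(A) = {p16, p18}, cl(A) = {p16, p17, p18, p19}, ∂A = {p17, p19}.

Closed sets in (X, τ) are complements of opens:
  closed(X, τ) = {∅, {p16}, {p17}, {p16, p17}, {p17, p19}, {p16, p17, p19}, {p17, p18, p19}, {p16, p17, p18, p19}}.
int(A) = ⋃ {U ∈ τ : U ⊆ A}. Opens contained in A: ∅, {p16}, {p18}, {p16, p18}.
Taking the union of these: int(A) = {p16, p18}.
cl(A) = ⋂ {C closed : A ⊆ C}. Closed sets containing A: {p16, p17, p18, p19}.
Intersecting these: cl(A) = {p16, p17, p18, p19}.
∂A = cl(A) ∖ int(A) = {p16, p17, p18, p19} ∖ {p16, p18} = {p17, p19}.


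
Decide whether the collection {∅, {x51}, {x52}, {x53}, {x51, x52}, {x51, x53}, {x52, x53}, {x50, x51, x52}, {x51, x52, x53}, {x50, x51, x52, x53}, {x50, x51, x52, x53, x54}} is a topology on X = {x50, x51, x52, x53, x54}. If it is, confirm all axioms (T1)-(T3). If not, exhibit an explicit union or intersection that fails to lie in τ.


τ IS a topology on X.

Axiom (T1): ∅ ∈ τ? Yes; X ∈ τ? Yes.
Axiom (T2/T3): check pairwise unions and intersections of members of τ.
All pairwise intersections and unions checked — each lies in τ. Therefore τ satisfies (T1), (T2), (T3): it IS a topology on X.


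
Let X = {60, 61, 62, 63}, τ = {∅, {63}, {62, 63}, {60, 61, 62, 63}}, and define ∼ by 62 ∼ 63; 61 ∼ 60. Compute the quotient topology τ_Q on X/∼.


X/∼ = {[60=61], [62=63]}; |τ_Q| = 3.

Equivalence classes: [60=61], [62=63].
Quotient map π: X → X/∼ sends 60 ↦ [60=61], 61 ↦ [60=61], 62 ↦ [62=63], 63 ↦ [62=63].
For each subset V ⊆ X/∼, compute π^{-1}(V) ⊆ X and check whether π^{-1}(V) ∈ τ. V is open in τ_Q iff π^{-1}(V) ∈ τ.
  V = {}: π^{-1}(V) = ∅ ∈ τ ✓.
  V = {[60=61]}: π^{-1}(V) = {60, 61} ∉ τ ✗.
  V = {[62=63]}: π^{-1}(V) = {62, 63} ∈ τ ✓.
  V = {[60=61], [62=63]}: π^{-1}(V) = {60, 61, 62, 63} ∈ τ ✓.
Open sets in the quotient: τ_Q = {{}, {[62=63]}, {[60=61], [62=63]}} (3 elements).


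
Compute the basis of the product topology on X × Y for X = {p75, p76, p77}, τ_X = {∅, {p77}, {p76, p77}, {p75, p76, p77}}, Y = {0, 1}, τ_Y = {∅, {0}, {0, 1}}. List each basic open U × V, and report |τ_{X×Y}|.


Basis B = {∅ × ∅, {p77} × {0}, {p76, p77} × {0}, {p77} × {0, 1}, {p75, p76, p77} × {0}, {p76, p77} × {0, 1}, {p75, p76, p77} × {0, 1}}; |τ_{X×Y}| = 10.

Enumerate products U × V with U ∈ τ_X, V ∈ τ_Y (deduplicated):
  ∅ × ∅ = {} (∅)
  {p77} × {0} = {(p77,0)}
  {p76, p77} × {0} = {(p76,0), (p77,0)}
  {p77} × {0, 1} = {(p77,0), (p77,1)}
  {p75, p76, p77} × {0} = {(p75,0), (p76,0), (p77,0)}
  {p76, p77} × {0, 1} = {(p76,0), (p76,1), (p77,0), (p77,1)}
  {p75, p76, p77} × {0, 1} = {(p75,0), (p75,1), (p76,0), (p76,1), (p77,0), (p77,1)}
These 7 distinct sets form the basis B.
Close under arbitrary unions to get τ_{X×Y}; counting gives |τ_{X×Y}| = 10.


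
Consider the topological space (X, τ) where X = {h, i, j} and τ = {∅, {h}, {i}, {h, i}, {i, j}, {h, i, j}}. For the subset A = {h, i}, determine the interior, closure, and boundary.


int(A) = {h, i}, cl(A) = {h, i, j}, ∂A = {j}.

Closed sets in (X, τ) are complements of opens:
  closed(X, τ) = {∅, {h}, {j}, {h, j}, {i, j}, {h, i, j}}.
int(A) = ⋃ {U ∈ τ : U ⊆ A}. Opens contained in A: ∅, {h}, {i}, {h, i}.
Taking the union of these: int(A) = {h, i}.
cl(A) = ⋂ {C closed : A ⊆ C}. Closed sets containing A: {h, i, j}.
Intersecting these: cl(A) = {h, i, j}.
∂A = cl(A) ∖ int(A) = {h, i, j} ∖ {h, i} = {j}.


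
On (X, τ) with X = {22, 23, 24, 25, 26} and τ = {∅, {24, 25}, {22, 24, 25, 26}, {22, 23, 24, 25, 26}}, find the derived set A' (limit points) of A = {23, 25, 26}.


A' = {22, 23, 24, 26}

For each x ∈ X, list the open sets U ∈ τ with x ∈ U, then check whether U ∩ (A ∖ {x}) ≠ ∅ for every such U.
  x = 22: opens ∋ x are {22, 24, 25, 26}, {22, 23, 24, 25, 26}; each meets A ∖ {22}, so x IS a limit point.
  x = 23: opens ∋ x are {22, 23, 24, 25, 26}; each meets A ∖ {23}, so x IS a limit point.
  x = 24: opens ∋ x are {24, 25}, {22, 24, 25, 26}, {22, 23, 24, 25, 26}; each meets A ∖ {24}, so x IS a limit point.
  x = 25: open {24, 25} ∋ x has {24, 25} ∩ (A ∖ {25}) = ∅, so x is NOT a limit point.
  x = 26: opens ∋ x are {22, 24, 25, 26}, {22, 23, 24, 25, 26}; each meets A ∖ {26}, so x IS a limit point.
Collecting: A' = {22, 23, 24, 26}.


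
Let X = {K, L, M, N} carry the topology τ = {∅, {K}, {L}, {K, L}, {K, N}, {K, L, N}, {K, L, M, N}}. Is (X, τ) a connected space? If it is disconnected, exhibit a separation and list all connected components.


(X, τ) is connected.

Find clopen sets (U ∈ τ with X ∖ U ∈ τ):
  U = ∅, X ∖ U = {K, L, M, N} — both open, so U is clopen.
  U = {K, L, M, N}, X ∖ U = ∅ — both open, so U is clopen.
Only trivial clopens (∅ and X) exist, so (X, τ) is connected.
Compute connected components by grouping points that agree on all clopens:
  component: {K, L, M, N}


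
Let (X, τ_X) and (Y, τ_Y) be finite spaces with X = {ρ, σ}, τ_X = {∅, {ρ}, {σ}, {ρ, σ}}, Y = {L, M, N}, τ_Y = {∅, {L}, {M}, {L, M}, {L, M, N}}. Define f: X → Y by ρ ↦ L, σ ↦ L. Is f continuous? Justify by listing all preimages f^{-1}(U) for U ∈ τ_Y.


f IS continuous.

Compute f^{-1}(U) for each U ∈ τ_Y:
  U = ∅: f^{-1}(U) = ∅ ∈ τ_X ✓.
  U = {L}: f^{-1}(U) = {ρ, σ} ∈ τ_X ✓.
  U = {M}: f^{-1}(U) = ∅ ∈ τ_X ✓.
  U = {L, M}: f^{-1}(U) = {ρ, σ} ∈ τ_X ✓.
  U = {L, M, N}: f^{-1}(U) = {ρ, σ} ∈ τ_X ✓.
Every preimage lies in τ_X, so f IS continuous.


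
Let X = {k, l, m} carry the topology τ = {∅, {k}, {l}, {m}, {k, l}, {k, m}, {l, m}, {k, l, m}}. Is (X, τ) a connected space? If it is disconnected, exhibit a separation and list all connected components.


(X, τ) is disconnected; components = [{k}, {l}, {m}].

Find clopen sets (U ∈ τ with X ∖ U ∈ τ):
  U = ∅, X ∖ U = {k, l, m} — both open, so U is clopen.
  U = {k}, X ∖ U = {l, m} — both open, so U is clopen.
  U = {l}, X ∖ U = {k, m} — both open, so U is clopen.
  U = {m}, X ∖ U = {k, l} — both open, so U is clopen.
  U = {k, l}, X ∖ U = {m} — both open, so U is clopen.
  U = {k, m}, X ∖ U = {l} — both open, so U is clopen.
  U = {l, m}, X ∖ U = {k} — both open, so U is clopen.
  U = {k, l, m}, X ∖ U = ∅ — both open, so U is clopen.
Nontrivial clopen(s) exist: e.g. {k, l}. So (X, τ) is disconnected.
Compute connected components by grouping points that agree on all clopens:
  component: {k}
  component: {l}
  component: {m}


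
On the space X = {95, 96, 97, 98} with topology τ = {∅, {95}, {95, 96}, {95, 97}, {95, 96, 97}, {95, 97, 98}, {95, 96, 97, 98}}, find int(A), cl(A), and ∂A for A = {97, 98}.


int(A) = ∅, cl(A) = {97, 98}, ∂A = {97, 98}.

Closed sets in (X, τ) are complements of opens:
  closed(X, τ) = {∅, {96}, {98}, {96, 98}, {97, 98}, {96, 97, 98}, {95, 96, 97, 98}}.
int(A) = ⋃ {U ∈ τ : U ⊆ A}. Opens contained in A: ∅.
Taking the union of these: int(A) = ∅.
cl(A) = ⋂ {C closed : A ⊆ C}. Closed sets containing A: {97, 98}, {96, 97, 98}, {95, 96, 97, 98}.
Intersecting these: cl(A) = {97, 98}.
∂A = cl(A) ∖ int(A) = {97, 98} ∖ ∅ = {97, 98}.


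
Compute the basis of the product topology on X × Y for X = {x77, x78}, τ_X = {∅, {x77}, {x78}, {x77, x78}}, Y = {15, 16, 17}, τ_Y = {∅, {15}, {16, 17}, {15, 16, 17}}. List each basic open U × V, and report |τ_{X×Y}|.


Basis B = {∅ × ∅, {x77} × {15}, {x78} × {15}, {x77, x78} × {15}, {x77} × {16, 17}, {x78} × {16, 17}, {x77} × {15, 16, 17}, {x78} × {15, 16, 17}, {x77, x78} × {16, 17}, {x77, x78} × {15, 16, 17}}; |τ_{X×Y}| = 16.

Enumerate products U × V with U ∈ τ_X, V ∈ τ_Y (deduplicated):
  ∅ × ∅ = {} (∅)
  {x77} × {15} = {(x77,15)}
  {x78} × {15} = {(x78,15)}
  {x77, x78} × {15} = {(x77,15), (x78,15)}
  {x77} × {16, 17} = {(x77,16), (x77,17)}
  {x78} × {16, 17} = {(x78,16), (x78,17)}
  {x77} × {15, 16, 17} = {(x77,15), (x77,16), (x77,17)}
  {x78} × {15, 16, 17} = {(x78,15), (x78,16), (x78,17)}
  {x77, x78} × {16, 17} = {(x77,16), (x77,17), (x78,16), (x78,17)}
  {x77, x78} × {15, 16, 17} = {(x77,15), (x77,16), (x77,17), (x78,15), (x78,16), (x78,17)}
These 10 distinct sets form the basis B.
Close under arbitrary unions to get τ_{X×Y}; counting gives |τ_{X×Y}| = 16.


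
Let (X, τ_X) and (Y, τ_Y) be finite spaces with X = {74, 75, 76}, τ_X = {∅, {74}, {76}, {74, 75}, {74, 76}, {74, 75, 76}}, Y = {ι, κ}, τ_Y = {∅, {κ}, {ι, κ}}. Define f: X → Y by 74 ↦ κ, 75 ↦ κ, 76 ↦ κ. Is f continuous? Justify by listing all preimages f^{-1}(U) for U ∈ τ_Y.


f IS continuous.

Compute f^{-1}(U) for each U ∈ τ_Y:
  U = ∅: f^{-1}(U) = ∅ ∈ τ_X ✓.
  U = {κ}: f^{-1}(U) = {74, 75, 76} ∈ τ_X ✓.
  U = {ι, κ}: f^{-1}(U) = {74, 75, 76} ∈ τ_X ✓.
Every preimage lies in τ_X, so f IS continuous.


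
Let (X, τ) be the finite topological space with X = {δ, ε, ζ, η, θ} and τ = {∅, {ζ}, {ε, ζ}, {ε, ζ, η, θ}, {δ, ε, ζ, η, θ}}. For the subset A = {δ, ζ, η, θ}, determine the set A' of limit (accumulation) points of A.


A' = {δ, ε, η, θ}

For each x ∈ X, list the open sets U ∈ τ with x ∈ U, then check whether U ∩ (A ∖ {x}) ≠ ∅ for every such U.
  x = δ: opens ∋ x are {δ, ε, ζ, η, θ}; each meets A ∖ {δ}, so x IS a limit point.
  x = ε: opens ∋ x are {ε, ζ}, {ε, ζ, η, θ}, {δ, ε, ζ, η, θ}; each meets A ∖ {ε}, so x IS a limit point.
  x = ζ: open {ζ} ∋ x has {ζ} ∩ (A ∖ {ζ}) = ∅, so x is NOT a limit point.
  x = η: opens ∋ x are {ε, ζ, η, θ}, {δ, ε, ζ, η, θ}; each meets A ∖ {η}, so x IS a limit point.
  x = θ: opens ∋ x are {ε, ζ, η, θ}, {δ, ε, ζ, η, θ}; each meets A ∖ {θ}, so x IS a limit point.
Collecting: A' = {δ, ε, η, θ}.


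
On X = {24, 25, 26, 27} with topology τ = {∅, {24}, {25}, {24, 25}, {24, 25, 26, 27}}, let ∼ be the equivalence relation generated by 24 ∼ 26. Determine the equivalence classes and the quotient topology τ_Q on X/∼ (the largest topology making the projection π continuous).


X/∼ = {[24=26], [25], [27]}; |τ_Q| = 3.

Equivalence classes: [24=26], [25], [27].
Quotient map π: X → X/∼ sends 24 ↦ [24=26], 25 ↦ [25], 26 ↦ [24=26], 27 ↦ [27].
For each subset V ⊆ X/∼, compute π^{-1}(V) ⊆ X and check whether π^{-1}(V) ∈ τ. V is open in τ_Q iff π^{-1}(V) ∈ τ.
  V = {}: π^{-1}(V) = ∅ ∈ τ ✓.
  V = {[24=26]}: π^{-1}(V) = {24, 26} ∉ τ ✗.
  V = {[25]}: π^{-1}(V) = {25} ∈ τ ✓.
  V = {[24=26], [25]}: π^{-1}(V) = {24, 25, 26} ∉ τ ✗.
  V = {[27]}: π^{-1}(V) = {27} ∉ τ ✗.
  V = {[24=26], [27]}: π^{-1}(V) = {24, 26, 27} ∉ τ ✗.
  V = {[25], [27]}: π^{-1}(V) = {25, 27} ∉ τ ✗.
  V = {[24=26], [25], [27]}: π^{-1}(V) = {24, 25, 26, 27} ∈ τ ✓.
Open sets in the quotient: τ_Q = {{}, {[25]}, {[24=26], [25], [27]}} (3 elements).


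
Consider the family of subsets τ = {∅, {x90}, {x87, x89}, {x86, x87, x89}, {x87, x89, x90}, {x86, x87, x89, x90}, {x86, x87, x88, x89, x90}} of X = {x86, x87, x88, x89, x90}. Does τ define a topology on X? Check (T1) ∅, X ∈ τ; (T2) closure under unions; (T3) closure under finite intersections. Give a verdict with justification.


τ IS a topology on X.

Axiom (T1): ∅ ∈ τ? Yes; X ∈ τ? Yes.
Axiom (T2/T3): check pairwise unions and intersections of members of τ.
All pairwise intersections and unions checked — each lies in τ. Therefore τ satisfies (T1), (T2), (T3): it IS a topology on X.


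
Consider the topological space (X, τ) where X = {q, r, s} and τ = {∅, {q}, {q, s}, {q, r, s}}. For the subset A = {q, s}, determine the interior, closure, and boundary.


int(A) = {q, s}, cl(A) = {q, r, s}, ∂A = {r}.

Closed sets in (X, τ) are complements of opens:
  closed(X, τ) = {∅, {r}, {r, s}, {q, r, s}}.
int(A) = ⋃ {U ∈ τ : U ⊆ A}. Opens contained in A: ∅, {q}, {q, s}.
Taking the union of these: int(A) = {q, s}.
cl(A) = ⋂ {C closed : A ⊆ C}. Closed sets containing A: {q, r, s}.
Intersecting these: cl(A) = {q, r, s}.
∂A = cl(A) ∖ int(A) = {q, r, s} ∖ {q, s} = {r}.


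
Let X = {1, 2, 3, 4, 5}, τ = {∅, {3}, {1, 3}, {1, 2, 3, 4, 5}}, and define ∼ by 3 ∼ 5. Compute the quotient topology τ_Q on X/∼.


X/∼ = {[1], [2], [3=5], [4]}; |τ_Q| = 2.

Equivalence classes: [1], [2], [3=5], [4].
Quotient map π: X → X/∼ sends 1 ↦ [1], 2 ↦ [2], 3 ↦ [3=5], 4 ↦ [4], 5 ↦ [3=5].
For each subset V ⊆ X/∼, compute π^{-1}(V) ⊆ X and check whether π^{-1}(V) ∈ τ. V is open in τ_Q iff π^{-1}(V) ∈ τ.
  V = {}: π^{-1}(V) = ∅ ∈ τ ✓.
  V = {[1]}: π^{-1}(V) = {1} ∉ τ ✗.
  V = {[2]}: π^{-1}(V) = {2} ∉ τ ✗.
  V = {[1], [2]}: π^{-1}(V) = {1, 2} ∉ τ ✗.
  V = {[3=5]}: π^{-1}(V) = {3, 5} ∉ τ ✗.
  V = {[1], [3=5]}: π^{-1}(V) = {1, 3, 5} ∉ τ ✗.
  V = {[2], [3=5]}: π^{-1}(V) = {2, 3, 5} ∉ τ ✗.
  V = {[1], [2], [3=5]}: π^{-1}(V) = {1, 2, 3, 5} ∉ τ ✗.
  V = {[4]}: π^{-1}(V) = {4} ∉ τ ✗.
  V = {[1], [4]}: π^{-1}(V) = {1, 4} ∉ τ ✗.
  V = {[2], [4]}: π^{-1}(V) = {2, 4} ∉ τ ✗.
  V = {[1], [2], [4]}: π^{-1}(V) = {1, 2, 4} ∉ τ ✗.
  V = {[3=5], [4]}: π^{-1}(V) = {3, 4, 5} ∉ τ ✗.
  V = {[1], [3=5], [4]}: π^{-1}(V) = {1, 3, 4, 5} ∉ τ ✗.
  V = {[2], [3=5], [4]}: π^{-1}(V) = {2, 3, 4, 5} ∉ τ ✗.
  V = {[1], [2], [3=5], [4]}: π^{-1}(V) = {1, 2, 3, 4, 5} ∈ τ ✓.
Open sets in the quotient: τ_Q = {{}, {[1], [2], [3=5], [4]}} (2 elements).


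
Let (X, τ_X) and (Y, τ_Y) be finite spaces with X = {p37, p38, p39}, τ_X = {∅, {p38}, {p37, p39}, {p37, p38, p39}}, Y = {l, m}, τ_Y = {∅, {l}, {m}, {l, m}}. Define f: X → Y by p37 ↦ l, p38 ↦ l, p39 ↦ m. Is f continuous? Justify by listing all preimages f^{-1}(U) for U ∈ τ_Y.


f is NOT continuous.

Compute f^{-1}(U) for each U ∈ τ_Y:
  U = ∅: f^{-1}(U) = ∅ ∈ τ_X ✓.
  U = {l}: f^{-1}(U) = {p37, p38} ∉ τ_X ✗.
  U = {m}: f^{-1}(U) = {p39} ∉ τ_X ✗.
  U = {l, m}: f^{-1}(U) = {p37, p38, p39} ∈ τ_X ✓.
Found U = {l} with f^{-1}(U) = {p37, p38} not in τ_X. Therefore f is NOT continuous.


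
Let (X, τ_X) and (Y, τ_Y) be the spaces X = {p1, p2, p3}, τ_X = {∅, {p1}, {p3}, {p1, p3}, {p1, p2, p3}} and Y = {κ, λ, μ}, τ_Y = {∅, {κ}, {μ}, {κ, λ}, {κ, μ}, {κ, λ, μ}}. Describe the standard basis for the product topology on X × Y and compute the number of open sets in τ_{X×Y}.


Basis B = {∅ × ∅, {p1} × {κ}, {p1} × {μ}, {p3} × {κ}, {p3} × {μ}, {p1} × {κ, λ}, {p1} × {κ, μ}, {p1, p3} × {κ}, {p1, p3} × {μ}, {p3} × {κ, λ}, {p3} × {κ, μ}, {p1} × {κ, λ, μ}, {p1, p2, p3} × {κ}, {p1, p2, p3} × {μ}, {p3} × {κ, λ, μ}, {p1, p3} × {κ, λ}, {p1, p3} × {κ, μ}, {p1, p3} × {κ, λ, μ}, {p1, p2, p3} × {κ, λ}, {p1, p2, p3} × {κ, μ}, {p1, p2, p3} × {κ, λ, μ}}; |τ_{X×Y}| = 70.

Enumerate products U × V with U ∈ τ_X, V ∈ τ_Y (deduplicated):
  ∅ × ∅ = {} (∅)
  {p1} × {κ} = {(p1,κ)}
  {p1} × {μ} = {(p1,μ)}
  {p3} × {κ} = {(p3,κ)}
  {p3} × {μ} = {(p3,μ)}
  {p1} × {κ, λ} = {(p1,κ), (p1,λ)}
  {p1} × {κ, μ} = {(p1,κ), (p1,μ)}
  {p1, p3} × {κ} = {(p1,κ), (p3,κ)}
  {p1, p3} × {μ} = {(p1,μ), (p3,μ)}
  {p3} × {κ, λ} = {(p3,κ), (p3,λ)}
  {p3} × {κ, μ} = {(p3,κ), (p3,μ)}
  {p1} × {κ, λ, μ} = {(p1,κ), (p1,λ), (p1,μ)}
  {p1, p2, p3} × {κ} = {(p1,κ), (p2,κ), (p3,κ)}
  {p1, p2, p3} × {μ} = {(p1,μ), (p2,μ), (p3,μ)}
  {p3} × {κ, λ, μ} = {(p3,κ), (p3,λ), (p3,μ)}
  {p1, p3} × {κ, λ} = {(p1,κ), (p1,λ), (p3,κ), (p3,λ)}
  {p1, p3} × {κ, μ} = {(p1,κ), (p1,μ), (p3,κ), (p3,μ)}
  {p1, p3} × {κ, λ, μ} = {(p1,κ), (p1,λ), (p1,μ), (p3,κ), (p3,λ), (p3,μ)}
  {p1, p2, p3} × {κ, λ} = {(p1,κ), (p1,λ), (p2,κ), (p2,λ), (p3,κ), (p3,λ)}
  {p1, p2, p3} × {κ, μ} = {(p1,κ), (p1,μ), (p2,κ), (p2,μ), (p3,κ), (p3,μ)}
  {p1, p2, p3} × {κ, λ, μ} = {(p1,κ), (p1,λ), (p1,μ), (p2,κ), (p2,λ), (p2,μ), (p3,κ), (p3,λ), (p3,μ)}
These 21 distinct sets form the basis B.
Close under arbitrary unions to get τ_{X×Y}; counting gives |τ_{X×Y}| = 70.


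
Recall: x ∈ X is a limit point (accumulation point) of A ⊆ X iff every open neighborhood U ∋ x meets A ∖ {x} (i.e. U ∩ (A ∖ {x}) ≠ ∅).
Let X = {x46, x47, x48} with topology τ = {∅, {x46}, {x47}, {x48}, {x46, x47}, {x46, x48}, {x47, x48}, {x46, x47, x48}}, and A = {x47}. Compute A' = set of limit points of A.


A' = ∅

For each x ∈ X, list the open sets U ∈ τ with x ∈ U, then check whether U ∩ (A ∖ {x}) ≠ ∅ for every such U.
  x = x46: open {x46} ∋ x has {x46} ∩ (A ∖ {x46}) = ∅, so x is NOT a limit point.
  x = x47: open {x47} ∋ x has {x47} ∩ (A ∖ {x47}) = ∅, so x is NOT a limit point.
  x = x48: open {x48} ∋ x has {x48} ∩ (A ∖ {x48}) = ∅, so x is NOT a limit point.
Collecting: A' = ∅.


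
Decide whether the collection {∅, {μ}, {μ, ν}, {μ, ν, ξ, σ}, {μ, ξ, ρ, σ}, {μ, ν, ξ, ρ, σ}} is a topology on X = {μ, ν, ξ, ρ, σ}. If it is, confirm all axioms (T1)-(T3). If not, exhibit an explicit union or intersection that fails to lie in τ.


τ is NOT a topology on X.

Axiom (T1): ∅ ∈ τ? Yes; X ∈ τ? Yes.
Axiom (T2/T3): check pairwise unions and intersections of members of τ.
Counterexample for (T3): {μ, ν, ξ, σ} ∩ {μ, ξ, ρ, σ} = {μ, ξ, σ} ∉ τ. Therefore τ is NOT a topology.


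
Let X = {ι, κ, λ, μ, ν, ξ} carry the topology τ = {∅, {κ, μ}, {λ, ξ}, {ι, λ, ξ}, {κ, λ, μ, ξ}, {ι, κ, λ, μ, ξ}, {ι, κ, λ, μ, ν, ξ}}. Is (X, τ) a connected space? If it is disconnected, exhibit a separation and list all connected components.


(X, τ) is connected.

Find clopen sets (U ∈ τ with X ∖ U ∈ τ):
  U = ∅, X ∖ U = {ι, κ, λ, μ, ν, ξ} — both open, so U is clopen.
  U = {ι, κ, λ, μ, ν, ξ}, X ∖ U = ∅ — both open, so U is clopen.
Only trivial clopens (∅ and X) exist, so (X, τ) is connected.
Compute connected components by grouping points that agree on all clopens:
  component: {ι, κ, λ, μ, ν, ξ}


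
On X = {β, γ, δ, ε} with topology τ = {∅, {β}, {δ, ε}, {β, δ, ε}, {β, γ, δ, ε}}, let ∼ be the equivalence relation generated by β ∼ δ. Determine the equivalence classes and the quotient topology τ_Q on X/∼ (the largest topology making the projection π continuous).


X/∼ = {[β=δ], [γ], [ε]}; |τ_Q| = 3.

Equivalence classes: [β=δ], [γ], [ε].
Quotient map π: X → X/∼ sends β ↦ [β=δ], γ ↦ [γ], δ ↦ [β=δ], ε ↦ [ε].
For each subset V ⊆ X/∼, compute π^{-1}(V) ⊆ X and check whether π^{-1}(V) ∈ τ. V is open in τ_Q iff π^{-1}(V) ∈ τ.
  V = {}: π^{-1}(V) = ∅ ∈ τ ✓.
  V = {[β=δ]}: π^{-1}(V) = {β, δ} ∉ τ ✗.
  V = {[γ]}: π^{-1}(V) = {γ} ∉ τ ✗.
  V = {[β=δ], [γ]}: π^{-1}(V) = {β, γ, δ} ∉ τ ✗.
  V = {[ε]}: π^{-1}(V) = {ε} ∉ τ ✗.
  V = {[β=δ], [ε]}: π^{-1}(V) = {β, δ, ε} ∈ τ ✓.
  V = {[γ], [ε]}: π^{-1}(V) = {γ, ε} ∉ τ ✗.
  V = {[β=δ], [γ], [ε]}: π^{-1}(V) = {β, γ, δ, ε} ∈ τ ✓.
Open sets in the quotient: τ_Q = {{}, {[β=δ], [ε]}, {[β=δ], [γ], [ε]}} (3 elements).
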